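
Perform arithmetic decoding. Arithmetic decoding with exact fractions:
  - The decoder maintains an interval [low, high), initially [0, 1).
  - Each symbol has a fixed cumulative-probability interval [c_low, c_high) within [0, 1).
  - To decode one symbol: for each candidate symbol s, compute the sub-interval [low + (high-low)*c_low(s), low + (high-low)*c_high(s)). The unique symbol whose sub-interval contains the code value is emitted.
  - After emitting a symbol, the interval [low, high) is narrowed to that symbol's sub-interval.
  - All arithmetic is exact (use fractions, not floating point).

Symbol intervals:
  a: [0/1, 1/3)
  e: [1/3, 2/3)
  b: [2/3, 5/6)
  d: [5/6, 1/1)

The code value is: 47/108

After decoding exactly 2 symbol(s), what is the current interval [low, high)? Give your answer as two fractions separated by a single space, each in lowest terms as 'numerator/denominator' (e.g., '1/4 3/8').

Step 1: interval [0/1, 1/1), width = 1/1 - 0/1 = 1/1
  'a': [0/1 + 1/1*0/1, 0/1 + 1/1*1/3) = [0/1, 1/3)
  'e': [0/1 + 1/1*1/3, 0/1 + 1/1*2/3) = [1/3, 2/3) <- contains code 47/108
  'b': [0/1 + 1/1*2/3, 0/1 + 1/1*5/6) = [2/3, 5/6)
  'd': [0/1 + 1/1*5/6, 0/1 + 1/1*1/1) = [5/6, 1/1)
  emit 'e', narrow to [1/3, 2/3)
Step 2: interval [1/3, 2/3), width = 2/3 - 1/3 = 1/3
  'a': [1/3 + 1/3*0/1, 1/3 + 1/3*1/3) = [1/3, 4/9) <- contains code 47/108
  'e': [1/3 + 1/3*1/3, 1/3 + 1/3*2/3) = [4/9, 5/9)
  'b': [1/3 + 1/3*2/3, 1/3 + 1/3*5/6) = [5/9, 11/18)
  'd': [1/3 + 1/3*5/6, 1/3 + 1/3*1/1) = [11/18, 2/3)
  emit 'a', narrow to [1/3, 4/9)

Answer: 1/3 4/9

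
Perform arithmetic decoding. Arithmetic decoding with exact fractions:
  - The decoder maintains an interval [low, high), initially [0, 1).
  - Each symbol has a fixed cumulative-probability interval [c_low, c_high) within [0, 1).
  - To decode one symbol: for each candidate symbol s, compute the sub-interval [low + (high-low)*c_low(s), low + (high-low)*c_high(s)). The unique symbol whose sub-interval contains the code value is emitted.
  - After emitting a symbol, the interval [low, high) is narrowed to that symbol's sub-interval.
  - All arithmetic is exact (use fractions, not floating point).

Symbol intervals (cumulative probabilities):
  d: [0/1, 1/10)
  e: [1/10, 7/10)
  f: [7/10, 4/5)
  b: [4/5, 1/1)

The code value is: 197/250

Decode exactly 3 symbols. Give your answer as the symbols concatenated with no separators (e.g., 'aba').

Step 1: interval [0/1, 1/1), width = 1/1 - 0/1 = 1/1
  'd': [0/1 + 1/1*0/1, 0/1 + 1/1*1/10) = [0/1, 1/10)
  'e': [0/1 + 1/1*1/10, 0/1 + 1/1*7/10) = [1/10, 7/10)
  'f': [0/1 + 1/1*7/10, 0/1 + 1/1*4/5) = [7/10, 4/5) <- contains code 197/250
  'b': [0/1 + 1/1*4/5, 0/1 + 1/1*1/1) = [4/5, 1/1)
  emit 'f', narrow to [7/10, 4/5)
Step 2: interval [7/10, 4/5), width = 4/5 - 7/10 = 1/10
  'd': [7/10 + 1/10*0/1, 7/10 + 1/10*1/10) = [7/10, 71/100)
  'e': [7/10 + 1/10*1/10, 7/10 + 1/10*7/10) = [71/100, 77/100)
  'f': [7/10 + 1/10*7/10, 7/10 + 1/10*4/5) = [77/100, 39/50)
  'b': [7/10 + 1/10*4/5, 7/10 + 1/10*1/1) = [39/50, 4/5) <- contains code 197/250
  emit 'b', narrow to [39/50, 4/5)
Step 3: interval [39/50, 4/5), width = 4/5 - 39/50 = 1/50
  'd': [39/50 + 1/50*0/1, 39/50 + 1/50*1/10) = [39/50, 391/500)
  'e': [39/50 + 1/50*1/10, 39/50 + 1/50*7/10) = [391/500, 397/500) <- contains code 197/250
  'f': [39/50 + 1/50*7/10, 39/50 + 1/50*4/5) = [397/500, 199/250)
  'b': [39/50 + 1/50*4/5, 39/50 + 1/50*1/1) = [199/250, 4/5)
  emit 'e', narrow to [391/500, 397/500)

Answer: fbe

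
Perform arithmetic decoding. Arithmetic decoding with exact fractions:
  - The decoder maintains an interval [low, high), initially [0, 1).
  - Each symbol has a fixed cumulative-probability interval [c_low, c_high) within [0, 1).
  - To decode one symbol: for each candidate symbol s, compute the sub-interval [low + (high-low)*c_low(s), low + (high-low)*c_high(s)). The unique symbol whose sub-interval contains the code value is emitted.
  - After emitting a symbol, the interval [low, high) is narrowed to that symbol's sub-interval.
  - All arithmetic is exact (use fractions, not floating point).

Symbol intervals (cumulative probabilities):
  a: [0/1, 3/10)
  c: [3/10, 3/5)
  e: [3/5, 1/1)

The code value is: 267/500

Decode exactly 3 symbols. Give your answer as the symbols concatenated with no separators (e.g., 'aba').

Answer: cec

Derivation:
Step 1: interval [0/1, 1/1), width = 1/1 - 0/1 = 1/1
  'a': [0/1 + 1/1*0/1, 0/1 + 1/1*3/10) = [0/1, 3/10)
  'c': [0/1 + 1/1*3/10, 0/1 + 1/1*3/5) = [3/10, 3/5) <- contains code 267/500
  'e': [0/1 + 1/1*3/5, 0/1 + 1/1*1/1) = [3/5, 1/1)
  emit 'c', narrow to [3/10, 3/5)
Step 2: interval [3/10, 3/5), width = 3/5 - 3/10 = 3/10
  'a': [3/10 + 3/10*0/1, 3/10 + 3/10*3/10) = [3/10, 39/100)
  'c': [3/10 + 3/10*3/10, 3/10 + 3/10*3/5) = [39/100, 12/25)
  'e': [3/10 + 3/10*3/5, 3/10 + 3/10*1/1) = [12/25, 3/5) <- contains code 267/500
  emit 'e', narrow to [12/25, 3/5)
Step 3: interval [12/25, 3/5), width = 3/5 - 12/25 = 3/25
  'a': [12/25 + 3/25*0/1, 12/25 + 3/25*3/10) = [12/25, 129/250)
  'c': [12/25 + 3/25*3/10, 12/25 + 3/25*3/5) = [129/250, 69/125) <- contains code 267/500
  'e': [12/25 + 3/25*3/5, 12/25 + 3/25*1/1) = [69/125, 3/5)
  emit 'c', narrow to [129/250, 69/125)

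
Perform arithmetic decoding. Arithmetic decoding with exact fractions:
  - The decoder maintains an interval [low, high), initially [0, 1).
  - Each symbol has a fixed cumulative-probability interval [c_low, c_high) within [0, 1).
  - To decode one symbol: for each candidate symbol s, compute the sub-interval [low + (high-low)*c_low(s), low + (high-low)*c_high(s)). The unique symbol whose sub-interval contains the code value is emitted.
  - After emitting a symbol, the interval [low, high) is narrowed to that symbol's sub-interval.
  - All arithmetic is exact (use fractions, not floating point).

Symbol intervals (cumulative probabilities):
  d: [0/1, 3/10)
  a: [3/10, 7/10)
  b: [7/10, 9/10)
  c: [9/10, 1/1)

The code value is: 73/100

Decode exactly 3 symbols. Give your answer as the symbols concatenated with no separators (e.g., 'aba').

Step 1: interval [0/1, 1/1), width = 1/1 - 0/1 = 1/1
  'd': [0/1 + 1/1*0/1, 0/1 + 1/1*3/10) = [0/1, 3/10)
  'a': [0/1 + 1/1*3/10, 0/1 + 1/1*7/10) = [3/10, 7/10)
  'b': [0/1 + 1/1*7/10, 0/1 + 1/1*9/10) = [7/10, 9/10) <- contains code 73/100
  'c': [0/1 + 1/1*9/10, 0/1 + 1/1*1/1) = [9/10, 1/1)
  emit 'b', narrow to [7/10, 9/10)
Step 2: interval [7/10, 9/10), width = 9/10 - 7/10 = 1/5
  'd': [7/10 + 1/5*0/1, 7/10 + 1/5*3/10) = [7/10, 19/25) <- contains code 73/100
  'a': [7/10 + 1/5*3/10, 7/10 + 1/5*7/10) = [19/25, 21/25)
  'b': [7/10 + 1/5*7/10, 7/10 + 1/5*9/10) = [21/25, 22/25)
  'c': [7/10 + 1/5*9/10, 7/10 + 1/5*1/1) = [22/25, 9/10)
  emit 'd', narrow to [7/10, 19/25)
Step 3: interval [7/10, 19/25), width = 19/25 - 7/10 = 3/50
  'd': [7/10 + 3/50*0/1, 7/10 + 3/50*3/10) = [7/10, 359/500)
  'a': [7/10 + 3/50*3/10, 7/10 + 3/50*7/10) = [359/500, 371/500) <- contains code 73/100
  'b': [7/10 + 3/50*7/10, 7/10 + 3/50*9/10) = [371/500, 377/500)
  'c': [7/10 + 3/50*9/10, 7/10 + 3/50*1/1) = [377/500, 19/25)
  emit 'a', narrow to [359/500, 371/500)

Answer: bda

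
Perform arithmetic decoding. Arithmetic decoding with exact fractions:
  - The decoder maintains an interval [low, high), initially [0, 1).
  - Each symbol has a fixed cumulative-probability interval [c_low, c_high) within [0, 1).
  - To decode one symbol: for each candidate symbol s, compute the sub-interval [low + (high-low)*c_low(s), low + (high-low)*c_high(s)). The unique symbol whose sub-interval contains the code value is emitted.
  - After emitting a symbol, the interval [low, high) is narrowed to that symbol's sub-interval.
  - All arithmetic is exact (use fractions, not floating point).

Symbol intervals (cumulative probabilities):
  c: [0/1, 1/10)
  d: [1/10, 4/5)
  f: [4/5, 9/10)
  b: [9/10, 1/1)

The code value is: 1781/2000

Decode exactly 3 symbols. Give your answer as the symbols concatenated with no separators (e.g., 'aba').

Answer: fbc

Derivation:
Step 1: interval [0/1, 1/1), width = 1/1 - 0/1 = 1/1
  'c': [0/1 + 1/1*0/1, 0/1 + 1/1*1/10) = [0/1, 1/10)
  'd': [0/1 + 1/1*1/10, 0/1 + 1/1*4/5) = [1/10, 4/5)
  'f': [0/1 + 1/1*4/5, 0/1 + 1/1*9/10) = [4/5, 9/10) <- contains code 1781/2000
  'b': [0/1 + 1/1*9/10, 0/1 + 1/1*1/1) = [9/10, 1/1)
  emit 'f', narrow to [4/5, 9/10)
Step 2: interval [4/5, 9/10), width = 9/10 - 4/5 = 1/10
  'c': [4/5 + 1/10*0/1, 4/5 + 1/10*1/10) = [4/5, 81/100)
  'd': [4/5 + 1/10*1/10, 4/5 + 1/10*4/5) = [81/100, 22/25)
  'f': [4/5 + 1/10*4/5, 4/5 + 1/10*9/10) = [22/25, 89/100)
  'b': [4/5 + 1/10*9/10, 4/5 + 1/10*1/1) = [89/100, 9/10) <- contains code 1781/2000
  emit 'b', narrow to [89/100, 9/10)
Step 3: interval [89/100, 9/10), width = 9/10 - 89/100 = 1/100
  'c': [89/100 + 1/100*0/1, 89/100 + 1/100*1/10) = [89/100, 891/1000) <- contains code 1781/2000
  'd': [89/100 + 1/100*1/10, 89/100 + 1/100*4/5) = [891/1000, 449/500)
  'f': [89/100 + 1/100*4/5, 89/100 + 1/100*9/10) = [449/500, 899/1000)
  'b': [89/100 + 1/100*9/10, 89/100 + 1/100*1/1) = [899/1000, 9/10)
  emit 'c', narrow to [89/100, 891/1000)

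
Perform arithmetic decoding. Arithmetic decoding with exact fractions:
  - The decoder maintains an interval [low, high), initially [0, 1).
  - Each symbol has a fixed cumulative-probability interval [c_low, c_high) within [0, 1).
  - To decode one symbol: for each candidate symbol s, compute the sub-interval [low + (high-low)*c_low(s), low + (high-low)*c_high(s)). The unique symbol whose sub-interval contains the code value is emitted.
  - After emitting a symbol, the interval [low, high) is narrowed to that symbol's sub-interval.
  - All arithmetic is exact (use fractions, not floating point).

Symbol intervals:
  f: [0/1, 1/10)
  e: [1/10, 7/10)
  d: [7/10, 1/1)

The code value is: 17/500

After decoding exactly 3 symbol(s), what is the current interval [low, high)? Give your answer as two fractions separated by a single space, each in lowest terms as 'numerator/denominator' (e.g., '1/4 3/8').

Answer: 2/125 13/250

Derivation:
Step 1: interval [0/1, 1/1), width = 1/1 - 0/1 = 1/1
  'f': [0/1 + 1/1*0/1, 0/1 + 1/1*1/10) = [0/1, 1/10) <- contains code 17/500
  'e': [0/1 + 1/1*1/10, 0/1 + 1/1*7/10) = [1/10, 7/10)
  'd': [0/1 + 1/1*7/10, 0/1 + 1/1*1/1) = [7/10, 1/1)
  emit 'f', narrow to [0/1, 1/10)
Step 2: interval [0/1, 1/10), width = 1/10 - 0/1 = 1/10
  'f': [0/1 + 1/10*0/1, 0/1 + 1/10*1/10) = [0/1, 1/100)
  'e': [0/1 + 1/10*1/10, 0/1 + 1/10*7/10) = [1/100, 7/100) <- contains code 17/500
  'd': [0/1 + 1/10*7/10, 0/1 + 1/10*1/1) = [7/100, 1/10)
  emit 'e', narrow to [1/100, 7/100)
Step 3: interval [1/100, 7/100), width = 7/100 - 1/100 = 3/50
  'f': [1/100 + 3/50*0/1, 1/100 + 3/50*1/10) = [1/100, 2/125)
  'e': [1/100 + 3/50*1/10, 1/100 + 3/50*7/10) = [2/125, 13/250) <- contains code 17/500
  'd': [1/100 + 3/50*7/10, 1/100 + 3/50*1/1) = [13/250, 7/100)
  emit 'e', narrow to [2/125, 13/250)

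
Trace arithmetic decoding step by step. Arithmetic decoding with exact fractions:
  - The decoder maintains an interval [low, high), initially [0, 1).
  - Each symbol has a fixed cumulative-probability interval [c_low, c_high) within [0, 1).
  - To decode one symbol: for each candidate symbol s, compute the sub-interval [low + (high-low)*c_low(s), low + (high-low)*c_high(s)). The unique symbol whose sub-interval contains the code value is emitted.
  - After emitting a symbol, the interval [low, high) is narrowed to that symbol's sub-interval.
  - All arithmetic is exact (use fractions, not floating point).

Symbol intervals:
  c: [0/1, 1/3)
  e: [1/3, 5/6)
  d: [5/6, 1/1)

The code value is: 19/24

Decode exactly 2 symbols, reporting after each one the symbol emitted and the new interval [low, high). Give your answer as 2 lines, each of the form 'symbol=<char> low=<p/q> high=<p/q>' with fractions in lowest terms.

Step 1: interval [0/1, 1/1), width = 1/1 - 0/1 = 1/1
  'c': [0/1 + 1/1*0/1, 0/1 + 1/1*1/3) = [0/1, 1/3)
  'e': [0/1 + 1/1*1/3, 0/1 + 1/1*5/6) = [1/3, 5/6) <- contains code 19/24
  'd': [0/1 + 1/1*5/6, 0/1 + 1/1*1/1) = [5/6, 1/1)
  emit 'e', narrow to [1/3, 5/6)
Step 2: interval [1/3, 5/6), width = 5/6 - 1/3 = 1/2
  'c': [1/3 + 1/2*0/1, 1/3 + 1/2*1/3) = [1/3, 1/2)
  'e': [1/3 + 1/2*1/3, 1/3 + 1/2*5/6) = [1/2, 3/4)
  'd': [1/3 + 1/2*5/6, 1/3 + 1/2*1/1) = [3/4, 5/6) <- contains code 19/24
  emit 'd', narrow to [3/4, 5/6)

Answer: symbol=e low=1/3 high=5/6
symbol=d low=3/4 high=5/6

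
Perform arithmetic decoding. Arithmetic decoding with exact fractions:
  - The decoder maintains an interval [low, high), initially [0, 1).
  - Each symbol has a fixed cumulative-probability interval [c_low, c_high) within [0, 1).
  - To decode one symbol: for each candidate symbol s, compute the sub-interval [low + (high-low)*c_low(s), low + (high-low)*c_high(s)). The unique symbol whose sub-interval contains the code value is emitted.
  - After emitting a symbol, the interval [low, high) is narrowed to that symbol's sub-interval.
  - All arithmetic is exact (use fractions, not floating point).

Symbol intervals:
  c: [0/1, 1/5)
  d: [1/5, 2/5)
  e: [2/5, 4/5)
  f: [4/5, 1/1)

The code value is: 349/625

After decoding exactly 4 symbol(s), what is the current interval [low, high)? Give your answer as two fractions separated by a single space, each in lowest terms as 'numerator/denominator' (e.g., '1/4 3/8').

Answer: 348/625 14/25

Derivation:
Step 1: interval [0/1, 1/1), width = 1/1 - 0/1 = 1/1
  'c': [0/1 + 1/1*0/1, 0/1 + 1/1*1/5) = [0/1, 1/5)
  'd': [0/1 + 1/1*1/5, 0/1 + 1/1*2/5) = [1/5, 2/5)
  'e': [0/1 + 1/1*2/5, 0/1 + 1/1*4/5) = [2/5, 4/5) <- contains code 349/625
  'f': [0/1 + 1/1*4/5, 0/1 + 1/1*1/1) = [4/5, 1/1)
  emit 'e', narrow to [2/5, 4/5)
Step 2: interval [2/5, 4/5), width = 4/5 - 2/5 = 2/5
  'c': [2/5 + 2/5*0/1, 2/5 + 2/5*1/5) = [2/5, 12/25)
  'd': [2/5 + 2/5*1/5, 2/5 + 2/5*2/5) = [12/25, 14/25) <- contains code 349/625
  'e': [2/5 + 2/5*2/5, 2/5 + 2/5*4/5) = [14/25, 18/25)
  'f': [2/5 + 2/5*4/5, 2/5 + 2/5*1/1) = [18/25, 4/5)
  emit 'd', narrow to [12/25, 14/25)
Step 3: interval [12/25, 14/25), width = 14/25 - 12/25 = 2/25
  'c': [12/25 + 2/25*0/1, 12/25 + 2/25*1/5) = [12/25, 62/125)
  'd': [12/25 + 2/25*1/5, 12/25 + 2/25*2/5) = [62/125, 64/125)
  'e': [12/25 + 2/25*2/5, 12/25 + 2/25*4/5) = [64/125, 68/125)
  'f': [12/25 + 2/25*4/5, 12/25 + 2/25*1/1) = [68/125, 14/25) <- contains code 349/625
  emit 'f', narrow to [68/125, 14/25)
Step 4: interval [68/125, 14/25), width = 14/25 - 68/125 = 2/125
  'c': [68/125 + 2/125*0/1, 68/125 + 2/125*1/5) = [68/125, 342/625)
  'd': [68/125 + 2/125*1/5, 68/125 + 2/125*2/5) = [342/625, 344/625)
  'e': [68/125 + 2/125*2/5, 68/125 + 2/125*4/5) = [344/625, 348/625)
  'f': [68/125 + 2/125*4/5, 68/125 + 2/125*1/1) = [348/625, 14/25) <- contains code 349/625
  emit 'f', narrow to [348/625, 14/25)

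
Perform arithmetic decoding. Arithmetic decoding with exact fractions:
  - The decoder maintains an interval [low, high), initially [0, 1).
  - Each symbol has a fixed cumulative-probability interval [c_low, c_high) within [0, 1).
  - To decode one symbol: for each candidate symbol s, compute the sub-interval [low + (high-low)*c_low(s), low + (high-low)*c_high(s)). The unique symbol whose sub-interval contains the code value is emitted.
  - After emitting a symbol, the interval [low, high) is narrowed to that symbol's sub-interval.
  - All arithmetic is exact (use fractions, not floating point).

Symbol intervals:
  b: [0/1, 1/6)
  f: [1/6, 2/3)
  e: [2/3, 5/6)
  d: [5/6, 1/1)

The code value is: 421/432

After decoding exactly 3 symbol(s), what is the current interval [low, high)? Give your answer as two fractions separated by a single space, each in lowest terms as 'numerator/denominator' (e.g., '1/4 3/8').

Answer: 35/36 211/216

Derivation:
Step 1: interval [0/1, 1/1), width = 1/1 - 0/1 = 1/1
  'b': [0/1 + 1/1*0/1, 0/1 + 1/1*1/6) = [0/1, 1/6)
  'f': [0/1 + 1/1*1/6, 0/1 + 1/1*2/3) = [1/6, 2/3)
  'e': [0/1 + 1/1*2/3, 0/1 + 1/1*5/6) = [2/3, 5/6)
  'd': [0/1 + 1/1*5/6, 0/1 + 1/1*1/1) = [5/6, 1/1) <- contains code 421/432
  emit 'd', narrow to [5/6, 1/1)
Step 2: interval [5/6, 1/1), width = 1/1 - 5/6 = 1/6
  'b': [5/6 + 1/6*0/1, 5/6 + 1/6*1/6) = [5/6, 31/36)
  'f': [5/6 + 1/6*1/6, 5/6 + 1/6*2/3) = [31/36, 17/18)
  'e': [5/6 + 1/6*2/3, 5/6 + 1/6*5/6) = [17/18, 35/36)
  'd': [5/6 + 1/6*5/6, 5/6 + 1/6*1/1) = [35/36, 1/1) <- contains code 421/432
  emit 'd', narrow to [35/36, 1/1)
Step 3: interval [35/36, 1/1), width = 1/1 - 35/36 = 1/36
  'b': [35/36 + 1/36*0/1, 35/36 + 1/36*1/6) = [35/36, 211/216) <- contains code 421/432
  'f': [35/36 + 1/36*1/6, 35/36 + 1/36*2/3) = [211/216, 107/108)
  'e': [35/36 + 1/36*2/3, 35/36 + 1/36*5/6) = [107/108, 215/216)
  'd': [35/36 + 1/36*5/6, 35/36 + 1/36*1/1) = [215/216, 1/1)
  emit 'b', narrow to [35/36, 211/216)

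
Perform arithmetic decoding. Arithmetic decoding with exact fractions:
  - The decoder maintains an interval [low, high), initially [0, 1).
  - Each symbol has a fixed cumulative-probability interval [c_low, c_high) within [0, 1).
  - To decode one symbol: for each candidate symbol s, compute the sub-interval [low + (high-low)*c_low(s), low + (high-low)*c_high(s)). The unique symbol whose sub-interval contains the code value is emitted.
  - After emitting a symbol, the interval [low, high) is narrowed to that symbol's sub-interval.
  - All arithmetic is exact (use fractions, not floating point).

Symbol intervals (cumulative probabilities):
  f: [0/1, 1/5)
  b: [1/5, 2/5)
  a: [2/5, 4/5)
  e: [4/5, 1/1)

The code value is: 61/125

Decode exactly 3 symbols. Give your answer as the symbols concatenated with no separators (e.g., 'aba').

Step 1: interval [0/1, 1/1), width = 1/1 - 0/1 = 1/1
  'f': [0/1 + 1/1*0/1, 0/1 + 1/1*1/5) = [0/1, 1/5)
  'b': [0/1 + 1/1*1/5, 0/1 + 1/1*2/5) = [1/5, 2/5)
  'a': [0/1 + 1/1*2/5, 0/1 + 1/1*4/5) = [2/5, 4/5) <- contains code 61/125
  'e': [0/1 + 1/1*4/5, 0/1 + 1/1*1/1) = [4/5, 1/1)
  emit 'a', narrow to [2/5, 4/5)
Step 2: interval [2/5, 4/5), width = 4/5 - 2/5 = 2/5
  'f': [2/5 + 2/5*0/1, 2/5 + 2/5*1/5) = [2/5, 12/25)
  'b': [2/5 + 2/5*1/5, 2/5 + 2/5*2/5) = [12/25, 14/25) <- contains code 61/125
  'a': [2/5 + 2/5*2/5, 2/5 + 2/5*4/5) = [14/25, 18/25)
  'e': [2/5 + 2/5*4/5, 2/5 + 2/5*1/1) = [18/25, 4/5)
  emit 'b', narrow to [12/25, 14/25)
Step 3: interval [12/25, 14/25), width = 14/25 - 12/25 = 2/25
  'f': [12/25 + 2/25*0/1, 12/25 + 2/25*1/5) = [12/25, 62/125) <- contains code 61/125
  'b': [12/25 + 2/25*1/5, 12/25 + 2/25*2/5) = [62/125, 64/125)
  'a': [12/25 + 2/25*2/5, 12/25 + 2/25*4/5) = [64/125, 68/125)
  'e': [12/25 + 2/25*4/5, 12/25 + 2/25*1/1) = [68/125, 14/25)
  emit 'f', narrow to [12/25, 62/125)

Answer: abf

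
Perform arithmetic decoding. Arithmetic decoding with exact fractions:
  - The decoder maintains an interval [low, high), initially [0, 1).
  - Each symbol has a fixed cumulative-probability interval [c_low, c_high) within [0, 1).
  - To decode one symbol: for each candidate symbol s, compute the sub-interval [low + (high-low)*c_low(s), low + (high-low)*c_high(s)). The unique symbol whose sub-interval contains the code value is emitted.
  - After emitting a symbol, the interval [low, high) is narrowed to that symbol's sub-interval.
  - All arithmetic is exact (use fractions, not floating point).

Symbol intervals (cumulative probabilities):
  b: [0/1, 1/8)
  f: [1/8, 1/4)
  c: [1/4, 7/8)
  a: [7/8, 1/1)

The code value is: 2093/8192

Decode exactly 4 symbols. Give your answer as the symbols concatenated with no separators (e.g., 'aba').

Step 1: interval [0/1, 1/1), width = 1/1 - 0/1 = 1/1
  'b': [0/1 + 1/1*0/1, 0/1 + 1/1*1/8) = [0/1, 1/8)
  'f': [0/1 + 1/1*1/8, 0/1 + 1/1*1/4) = [1/8, 1/4)
  'c': [0/1 + 1/1*1/4, 0/1 + 1/1*7/8) = [1/4, 7/8) <- contains code 2093/8192
  'a': [0/1 + 1/1*7/8, 0/1 + 1/1*1/1) = [7/8, 1/1)
  emit 'c', narrow to [1/4, 7/8)
Step 2: interval [1/4, 7/8), width = 7/8 - 1/4 = 5/8
  'b': [1/4 + 5/8*0/1, 1/4 + 5/8*1/8) = [1/4, 21/64) <- contains code 2093/8192
  'f': [1/4 + 5/8*1/8, 1/4 + 5/8*1/4) = [21/64, 13/32)
  'c': [1/4 + 5/8*1/4, 1/4 + 5/8*7/8) = [13/32, 51/64)
  'a': [1/4 + 5/8*7/8, 1/4 + 5/8*1/1) = [51/64, 7/8)
  emit 'b', narrow to [1/4, 21/64)
Step 3: interval [1/4, 21/64), width = 21/64 - 1/4 = 5/64
  'b': [1/4 + 5/64*0/1, 1/4 + 5/64*1/8) = [1/4, 133/512) <- contains code 2093/8192
  'f': [1/4 + 5/64*1/8, 1/4 + 5/64*1/4) = [133/512, 69/256)
  'c': [1/4 + 5/64*1/4, 1/4 + 5/64*7/8) = [69/256, 163/512)
  'a': [1/4 + 5/64*7/8, 1/4 + 5/64*1/1) = [163/512, 21/64)
  emit 'b', narrow to [1/4, 133/512)
Step 4: interval [1/4, 133/512), width = 133/512 - 1/4 = 5/512
  'b': [1/4 + 5/512*0/1, 1/4 + 5/512*1/8) = [1/4, 1029/4096)
  'f': [1/4 + 5/512*1/8, 1/4 + 5/512*1/4) = [1029/4096, 517/2048)
  'c': [1/4 + 5/512*1/4, 1/4 + 5/512*7/8) = [517/2048, 1059/4096) <- contains code 2093/8192
  'a': [1/4 + 5/512*7/8, 1/4 + 5/512*1/1) = [1059/4096, 133/512)
  emit 'c', narrow to [517/2048, 1059/4096)

Answer: cbbc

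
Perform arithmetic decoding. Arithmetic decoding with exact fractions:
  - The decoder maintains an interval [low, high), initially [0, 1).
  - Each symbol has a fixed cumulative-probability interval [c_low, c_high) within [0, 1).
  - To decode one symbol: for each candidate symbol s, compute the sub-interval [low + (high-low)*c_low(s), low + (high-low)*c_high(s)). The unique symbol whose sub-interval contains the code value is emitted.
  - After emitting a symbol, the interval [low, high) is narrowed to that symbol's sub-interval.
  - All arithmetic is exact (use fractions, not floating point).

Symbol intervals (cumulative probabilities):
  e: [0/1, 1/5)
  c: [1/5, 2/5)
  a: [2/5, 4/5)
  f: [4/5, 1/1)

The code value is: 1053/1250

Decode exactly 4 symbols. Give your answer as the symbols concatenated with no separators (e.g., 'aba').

Step 1: interval [0/1, 1/1), width = 1/1 - 0/1 = 1/1
  'e': [0/1 + 1/1*0/1, 0/1 + 1/1*1/5) = [0/1, 1/5)
  'c': [0/1 + 1/1*1/5, 0/1 + 1/1*2/5) = [1/5, 2/5)
  'a': [0/1 + 1/1*2/5, 0/1 + 1/1*4/5) = [2/5, 4/5)
  'f': [0/1 + 1/1*4/5, 0/1 + 1/1*1/1) = [4/5, 1/1) <- contains code 1053/1250
  emit 'f', narrow to [4/5, 1/1)
Step 2: interval [4/5, 1/1), width = 1/1 - 4/5 = 1/5
  'e': [4/5 + 1/5*0/1, 4/5 + 1/5*1/5) = [4/5, 21/25)
  'c': [4/5 + 1/5*1/5, 4/5 + 1/5*2/5) = [21/25, 22/25) <- contains code 1053/1250
  'a': [4/5 + 1/5*2/5, 4/5 + 1/5*4/5) = [22/25, 24/25)
  'f': [4/5 + 1/5*4/5, 4/5 + 1/5*1/1) = [24/25, 1/1)
  emit 'c', narrow to [21/25, 22/25)
Step 3: interval [21/25, 22/25), width = 22/25 - 21/25 = 1/25
  'e': [21/25 + 1/25*0/1, 21/25 + 1/25*1/5) = [21/25, 106/125) <- contains code 1053/1250
  'c': [21/25 + 1/25*1/5, 21/25 + 1/25*2/5) = [106/125, 107/125)
  'a': [21/25 + 1/25*2/5, 21/25 + 1/25*4/5) = [107/125, 109/125)
  'f': [21/25 + 1/25*4/5, 21/25 + 1/25*1/1) = [109/125, 22/25)
  emit 'e', narrow to [21/25, 106/125)
Step 4: interval [21/25, 106/125), width = 106/125 - 21/25 = 1/125
  'e': [21/25 + 1/125*0/1, 21/25 + 1/125*1/5) = [21/25, 526/625)
  'c': [21/25 + 1/125*1/5, 21/25 + 1/125*2/5) = [526/625, 527/625) <- contains code 1053/1250
  'a': [21/25 + 1/125*2/5, 21/25 + 1/125*4/5) = [527/625, 529/625)
  'f': [21/25 + 1/125*4/5, 21/25 + 1/125*1/1) = [529/625, 106/125)
  emit 'c', narrow to [526/625, 527/625)

Answer: fcec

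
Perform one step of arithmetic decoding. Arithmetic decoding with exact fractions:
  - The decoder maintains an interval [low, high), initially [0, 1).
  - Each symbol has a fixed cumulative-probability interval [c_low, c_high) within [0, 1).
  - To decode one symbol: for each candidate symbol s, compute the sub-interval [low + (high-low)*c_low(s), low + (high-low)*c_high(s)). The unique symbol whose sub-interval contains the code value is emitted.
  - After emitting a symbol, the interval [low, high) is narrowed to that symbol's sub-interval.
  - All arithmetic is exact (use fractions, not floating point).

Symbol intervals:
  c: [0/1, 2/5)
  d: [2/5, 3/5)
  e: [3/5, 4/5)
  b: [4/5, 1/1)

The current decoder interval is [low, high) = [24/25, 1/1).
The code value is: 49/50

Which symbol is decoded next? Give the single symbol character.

Interval width = high − low = 1/1 − 24/25 = 1/25
Scaled code = (code − low) / width = (49/50 − 24/25) / 1/25 = 1/2
  c: [0/1, 2/5) 
  d: [2/5, 3/5) ← scaled code falls here ✓
  e: [3/5, 4/5) 
  b: [4/5, 1/1) 

Answer: d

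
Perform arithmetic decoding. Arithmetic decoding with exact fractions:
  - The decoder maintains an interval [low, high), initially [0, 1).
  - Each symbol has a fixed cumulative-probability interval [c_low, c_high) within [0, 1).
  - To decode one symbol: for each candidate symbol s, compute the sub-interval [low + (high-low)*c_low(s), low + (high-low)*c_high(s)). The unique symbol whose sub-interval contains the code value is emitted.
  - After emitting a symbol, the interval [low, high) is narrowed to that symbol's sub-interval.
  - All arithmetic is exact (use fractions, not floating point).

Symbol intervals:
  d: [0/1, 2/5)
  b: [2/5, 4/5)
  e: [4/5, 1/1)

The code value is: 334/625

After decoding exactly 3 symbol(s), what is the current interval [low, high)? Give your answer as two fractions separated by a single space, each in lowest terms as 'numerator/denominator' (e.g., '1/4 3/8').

Answer: 66/125 14/25

Derivation:
Step 1: interval [0/1, 1/1), width = 1/1 - 0/1 = 1/1
  'd': [0/1 + 1/1*0/1, 0/1 + 1/1*2/5) = [0/1, 2/5)
  'b': [0/1 + 1/1*2/5, 0/1 + 1/1*4/5) = [2/5, 4/5) <- contains code 334/625
  'e': [0/1 + 1/1*4/5, 0/1 + 1/1*1/1) = [4/5, 1/1)
  emit 'b', narrow to [2/5, 4/5)
Step 2: interval [2/5, 4/5), width = 4/5 - 2/5 = 2/5
  'd': [2/5 + 2/5*0/1, 2/5 + 2/5*2/5) = [2/5, 14/25) <- contains code 334/625
  'b': [2/5 + 2/5*2/5, 2/5 + 2/5*4/5) = [14/25, 18/25)
  'e': [2/5 + 2/5*4/5, 2/5 + 2/5*1/1) = [18/25, 4/5)
  emit 'd', narrow to [2/5, 14/25)
Step 3: interval [2/5, 14/25), width = 14/25 - 2/5 = 4/25
  'd': [2/5 + 4/25*0/1, 2/5 + 4/25*2/5) = [2/5, 58/125)
  'b': [2/5 + 4/25*2/5, 2/5 + 4/25*4/5) = [58/125, 66/125)
  'e': [2/5 + 4/25*4/5, 2/5 + 4/25*1/1) = [66/125, 14/25) <- contains code 334/625
  emit 'e', narrow to [66/125, 14/25)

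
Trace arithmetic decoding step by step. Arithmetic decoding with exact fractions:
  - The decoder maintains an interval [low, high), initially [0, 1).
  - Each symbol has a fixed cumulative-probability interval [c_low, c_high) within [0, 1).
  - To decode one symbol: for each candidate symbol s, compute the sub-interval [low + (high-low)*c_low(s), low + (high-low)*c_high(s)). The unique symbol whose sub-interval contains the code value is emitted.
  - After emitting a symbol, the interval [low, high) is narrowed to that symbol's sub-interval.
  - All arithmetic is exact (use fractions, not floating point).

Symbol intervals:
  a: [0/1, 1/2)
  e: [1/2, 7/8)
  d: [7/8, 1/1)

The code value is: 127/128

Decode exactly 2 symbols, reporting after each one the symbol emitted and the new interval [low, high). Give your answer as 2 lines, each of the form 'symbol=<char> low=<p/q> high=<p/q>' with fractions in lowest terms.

Answer: symbol=d low=7/8 high=1/1
symbol=d low=63/64 high=1/1

Derivation:
Step 1: interval [0/1, 1/1), width = 1/1 - 0/1 = 1/1
  'a': [0/1 + 1/1*0/1, 0/1 + 1/1*1/2) = [0/1, 1/2)
  'e': [0/1 + 1/1*1/2, 0/1 + 1/1*7/8) = [1/2, 7/8)
  'd': [0/1 + 1/1*7/8, 0/1 + 1/1*1/1) = [7/8, 1/1) <- contains code 127/128
  emit 'd', narrow to [7/8, 1/1)
Step 2: interval [7/8, 1/1), width = 1/1 - 7/8 = 1/8
  'a': [7/8 + 1/8*0/1, 7/8 + 1/8*1/2) = [7/8, 15/16)
  'e': [7/8 + 1/8*1/2, 7/8 + 1/8*7/8) = [15/16, 63/64)
  'd': [7/8 + 1/8*7/8, 7/8 + 1/8*1/1) = [63/64, 1/1) <- contains code 127/128
  emit 'd', narrow to [63/64, 1/1)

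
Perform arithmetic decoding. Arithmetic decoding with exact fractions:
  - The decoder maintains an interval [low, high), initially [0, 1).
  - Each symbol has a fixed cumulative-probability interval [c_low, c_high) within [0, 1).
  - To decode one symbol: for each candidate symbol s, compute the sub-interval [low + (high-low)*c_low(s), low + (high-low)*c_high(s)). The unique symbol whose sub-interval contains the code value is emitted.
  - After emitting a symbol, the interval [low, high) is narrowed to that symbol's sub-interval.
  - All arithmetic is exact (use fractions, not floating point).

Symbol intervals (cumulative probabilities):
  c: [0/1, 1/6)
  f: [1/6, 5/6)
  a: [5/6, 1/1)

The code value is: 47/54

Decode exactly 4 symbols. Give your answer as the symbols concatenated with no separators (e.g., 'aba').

Answer: afcf

Derivation:
Step 1: interval [0/1, 1/1), width = 1/1 - 0/1 = 1/1
  'c': [0/1 + 1/1*0/1, 0/1 + 1/1*1/6) = [0/1, 1/6)
  'f': [0/1 + 1/1*1/6, 0/1 + 1/1*5/6) = [1/6, 5/6)
  'a': [0/1 + 1/1*5/6, 0/1 + 1/1*1/1) = [5/6, 1/1) <- contains code 47/54
  emit 'a', narrow to [5/6, 1/1)
Step 2: interval [5/6, 1/1), width = 1/1 - 5/6 = 1/6
  'c': [5/6 + 1/6*0/1, 5/6 + 1/6*1/6) = [5/6, 31/36)
  'f': [5/6 + 1/6*1/6, 5/6 + 1/6*5/6) = [31/36, 35/36) <- contains code 47/54
  'a': [5/6 + 1/6*5/6, 5/6 + 1/6*1/1) = [35/36, 1/1)
  emit 'f', narrow to [31/36, 35/36)
Step 3: interval [31/36, 35/36), width = 35/36 - 31/36 = 1/9
  'c': [31/36 + 1/9*0/1, 31/36 + 1/9*1/6) = [31/36, 95/108) <- contains code 47/54
  'f': [31/36 + 1/9*1/6, 31/36 + 1/9*5/6) = [95/108, 103/108)
  'a': [31/36 + 1/9*5/6, 31/36 + 1/9*1/1) = [103/108, 35/36)
  emit 'c', narrow to [31/36, 95/108)
Step 4: interval [31/36, 95/108), width = 95/108 - 31/36 = 1/54
  'c': [31/36 + 1/54*0/1, 31/36 + 1/54*1/6) = [31/36, 70/81)
  'f': [31/36 + 1/54*1/6, 31/36 + 1/54*5/6) = [70/81, 71/81) <- contains code 47/54
  'a': [31/36 + 1/54*5/6, 31/36 + 1/54*1/1) = [71/81, 95/108)
  emit 'f', narrow to [70/81, 71/81)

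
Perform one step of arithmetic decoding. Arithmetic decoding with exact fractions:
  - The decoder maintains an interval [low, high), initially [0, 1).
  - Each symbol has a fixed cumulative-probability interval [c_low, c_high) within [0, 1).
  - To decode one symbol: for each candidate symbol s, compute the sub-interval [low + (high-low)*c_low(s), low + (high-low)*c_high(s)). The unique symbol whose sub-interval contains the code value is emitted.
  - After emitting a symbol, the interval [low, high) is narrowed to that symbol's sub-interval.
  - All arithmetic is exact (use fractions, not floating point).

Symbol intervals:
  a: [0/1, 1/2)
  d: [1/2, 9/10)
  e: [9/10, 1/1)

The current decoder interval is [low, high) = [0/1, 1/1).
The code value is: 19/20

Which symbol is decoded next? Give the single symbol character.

Interval width = high − low = 1/1 − 0/1 = 1/1
Scaled code = (code − low) / width = (19/20 − 0/1) / 1/1 = 19/20
  a: [0/1, 1/2) 
  d: [1/2, 9/10) 
  e: [9/10, 1/1) ← scaled code falls here ✓

Answer: e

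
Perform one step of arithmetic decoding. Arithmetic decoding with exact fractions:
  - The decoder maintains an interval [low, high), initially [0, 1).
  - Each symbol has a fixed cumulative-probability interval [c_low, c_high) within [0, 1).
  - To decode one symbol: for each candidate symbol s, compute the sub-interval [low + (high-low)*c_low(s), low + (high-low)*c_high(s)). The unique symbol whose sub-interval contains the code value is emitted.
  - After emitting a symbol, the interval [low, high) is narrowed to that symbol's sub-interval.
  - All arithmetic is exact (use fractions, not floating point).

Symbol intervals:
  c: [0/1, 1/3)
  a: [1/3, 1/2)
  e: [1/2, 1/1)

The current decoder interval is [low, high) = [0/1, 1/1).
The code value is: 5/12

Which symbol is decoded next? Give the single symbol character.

Answer: a

Derivation:
Interval width = high − low = 1/1 − 0/1 = 1/1
Scaled code = (code − low) / width = (5/12 − 0/1) / 1/1 = 5/12
  c: [0/1, 1/3) 
  a: [1/3, 1/2) ← scaled code falls here ✓
  e: [1/2, 1/1) 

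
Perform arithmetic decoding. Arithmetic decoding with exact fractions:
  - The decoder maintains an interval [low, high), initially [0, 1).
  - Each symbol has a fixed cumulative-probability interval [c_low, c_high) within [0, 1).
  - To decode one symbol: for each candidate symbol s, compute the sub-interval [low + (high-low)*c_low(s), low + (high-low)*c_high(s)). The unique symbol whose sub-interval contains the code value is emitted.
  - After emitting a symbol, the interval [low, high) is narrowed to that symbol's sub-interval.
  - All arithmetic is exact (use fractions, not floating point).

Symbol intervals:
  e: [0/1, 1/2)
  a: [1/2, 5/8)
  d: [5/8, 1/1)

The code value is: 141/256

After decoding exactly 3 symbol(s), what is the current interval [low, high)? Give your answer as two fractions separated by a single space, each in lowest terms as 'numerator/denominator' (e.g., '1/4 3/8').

Step 1: interval [0/1, 1/1), width = 1/1 - 0/1 = 1/1
  'e': [0/1 + 1/1*0/1, 0/1 + 1/1*1/2) = [0/1, 1/2)
  'a': [0/1 + 1/1*1/2, 0/1 + 1/1*5/8) = [1/2, 5/8) <- contains code 141/256
  'd': [0/1 + 1/1*5/8, 0/1 + 1/1*1/1) = [5/8, 1/1)
  emit 'a', narrow to [1/2, 5/8)
Step 2: interval [1/2, 5/8), width = 5/8 - 1/2 = 1/8
  'e': [1/2 + 1/8*0/1, 1/2 + 1/8*1/2) = [1/2, 9/16) <- contains code 141/256
  'a': [1/2 + 1/8*1/2, 1/2 + 1/8*5/8) = [9/16, 37/64)
  'd': [1/2 + 1/8*5/8, 1/2 + 1/8*1/1) = [37/64, 5/8)
  emit 'e', narrow to [1/2, 9/16)
Step 3: interval [1/2, 9/16), width = 9/16 - 1/2 = 1/16
  'e': [1/2 + 1/16*0/1, 1/2 + 1/16*1/2) = [1/2, 17/32)
  'a': [1/2 + 1/16*1/2, 1/2 + 1/16*5/8) = [17/32, 69/128)
  'd': [1/2 + 1/16*5/8, 1/2 + 1/16*1/1) = [69/128, 9/16) <- contains code 141/256
  emit 'd', narrow to [69/128, 9/16)

Answer: 69/128 9/16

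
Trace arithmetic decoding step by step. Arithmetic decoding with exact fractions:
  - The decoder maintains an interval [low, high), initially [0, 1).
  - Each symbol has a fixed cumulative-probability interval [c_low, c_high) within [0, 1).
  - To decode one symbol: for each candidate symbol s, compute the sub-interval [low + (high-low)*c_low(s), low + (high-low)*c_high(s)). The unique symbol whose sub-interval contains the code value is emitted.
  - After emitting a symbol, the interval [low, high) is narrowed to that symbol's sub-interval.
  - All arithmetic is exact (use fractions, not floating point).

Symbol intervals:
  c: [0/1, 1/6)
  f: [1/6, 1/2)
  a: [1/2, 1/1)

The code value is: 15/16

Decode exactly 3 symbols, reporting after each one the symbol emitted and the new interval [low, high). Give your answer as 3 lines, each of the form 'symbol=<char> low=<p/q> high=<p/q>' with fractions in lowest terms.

Answer: symbol=a low=1/2 high=1/1
symbol=a low=3/4 high=1/1
symbol=a low=7/8 high=1/1

Derivation:
Step 1: interval [0/1, 1/1), width = 1/1 - 0/1 = 1/1
  'c': [0/1 + 1/1*0/1, 0/1 + 1/1*1/6) = [0/1, 1/6)
  'f': [0/1 + 1/1*1/6, 0/1 + 1/1*1/2) = [1/6, 1/2)
  'a': [0/1 + 1/1*1/2, 0/1 + 1/1*1/1) = [1/2, 1/1) <- contains code 15/16
  emit 'a', narrow to [1/2, 1/1)
Step 2: interval [1/2, 1/1), width = 1/1 - 1/2 = 1/2
  'c': [1/2 + 1/2*0/1, 1/2 + 1/2*1/6) = [1/2, 7/12)
  'f': [1/2 + 1/2*1/6, 1/2 + 1/2*1/2) = [7/12, 3/4)
  'a': [1/2 + 1/2*1/2, 1/2 + 1/2*1/1) = [3/4, 1/1) <- contains code 15/16
  emit 'a', narrow to [3/4, 1/1)
Step 3: interval [3/4, 1/1), width = 1/1 - 3/4 = 1/4
  'c': [3/4 + 1/4*0/1, 3/4 + 1/4*1/6) = [3/4, 19/24)
  'f': [3/4 + 1/4*1/6, 3/4 + 1/4*1/2) = [19/24, 7/8)
  'a': [3/4 + 1/4*1/2, 3/4 + 1/4*1/1) = [7/8, 1/1) <- contains code 15/16
  emit 'a', narrow to [7/8, 1/1)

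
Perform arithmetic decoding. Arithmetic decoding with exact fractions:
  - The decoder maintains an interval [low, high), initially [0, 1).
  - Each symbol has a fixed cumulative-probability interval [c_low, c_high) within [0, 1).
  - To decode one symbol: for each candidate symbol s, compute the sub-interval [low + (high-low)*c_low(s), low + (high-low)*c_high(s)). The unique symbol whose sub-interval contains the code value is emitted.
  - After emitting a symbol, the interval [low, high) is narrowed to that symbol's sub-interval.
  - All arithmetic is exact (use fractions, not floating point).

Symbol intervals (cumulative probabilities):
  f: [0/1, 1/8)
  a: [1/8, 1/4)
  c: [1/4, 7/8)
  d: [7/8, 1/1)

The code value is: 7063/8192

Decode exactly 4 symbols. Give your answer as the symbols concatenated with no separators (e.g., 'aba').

Step 1: interval [0/1, 1/1), width = 1/1 - 0/1 = 1/1
  'f': [0/1 + 1/1*0/1, 0/1 + 1/1*1/8) = [0/1, 1/8)
  'a': [0/1 + 1/1*1/8, 0/1 + 1/1*1/4) = [1/8, 1/4)
  'c': [0/1 + 1/1*1/4, 0/1 + 1/1*7/8) = [1/4, 7/8) <- contains code 7063/8192
  'd': [0/1 + 1/1*7/8, 0/1 + 1/1*1/1) = [7/8, 1/1)
  emit 'c', narrow to [1/4, 7/8)
Step 2: interval [1/4, 7/8), width = 7/8 - 1/4 = 5/8
  'f': [1/4 + 5/8*0/1, 1/4 + 5/8*1/8) = [1/4, 21/64)
  'a': [1/4 + 5/8*1/8, 1/4 + 5/8*1/4) = [21/64, 13/32)
  'c': [1/4 + 5/8*1/4, 1/4 + 5/8*7/8) = [13/32, 51/64)
  'd': [1/4 + 5/8*7/8, 1/4 + 5/8*1/1) = [51/64, 7/8) <- contains code 7063/8192
  emit 'd', narrow to [51/64, 7/8)
Step 3: interval [51/64, 7/8), width = 7/8 - 51/64 = 5/64
  'f': [51/64 + 5/64*0/1, 51/64 + 5/64*1/8) = [51/64, 413/512)
  'a': [51/64 + 5/64*1/8, 51/64 + 5/64*1/4) = [413/512, 209/256)
  'c': [51/64 + 5/64*1/4, 51/64 + 5/64*7/8) = [209/256, 443/512) <- contains code 7063/8192
  'd': [51/64 + 5/64*7/8, 51/64 + 5/64*1/1) = [443/512, 7/8)
  emit 'c', narrow to [209/256, 443/512)
Step 4: interval [209/256, 443/512), width = 443/512 - 209/256 = 25/512
  'f': [209/256 + 25/512*0/1, 209/256 + 25/512*1/8) = [209/256, 3369/4096)
  'a': [209/256 + 25/512*1/8, 209/256 + 25/512*1/4) = [3369/4096, 1697/2048)
  'c': [209/256 + 25/512*1/4, 209/256 + 25/512*7/8) = [1697/2048, 3519/4096)
  'd': [209/256 + 25/512*7/8, 209/256 + 25/512*1/1) = [3519/4096, 443/512) <- contains code 7063/8192
  emit 'd', narrow to [3519/4096, 443/512)

Answer: cdcd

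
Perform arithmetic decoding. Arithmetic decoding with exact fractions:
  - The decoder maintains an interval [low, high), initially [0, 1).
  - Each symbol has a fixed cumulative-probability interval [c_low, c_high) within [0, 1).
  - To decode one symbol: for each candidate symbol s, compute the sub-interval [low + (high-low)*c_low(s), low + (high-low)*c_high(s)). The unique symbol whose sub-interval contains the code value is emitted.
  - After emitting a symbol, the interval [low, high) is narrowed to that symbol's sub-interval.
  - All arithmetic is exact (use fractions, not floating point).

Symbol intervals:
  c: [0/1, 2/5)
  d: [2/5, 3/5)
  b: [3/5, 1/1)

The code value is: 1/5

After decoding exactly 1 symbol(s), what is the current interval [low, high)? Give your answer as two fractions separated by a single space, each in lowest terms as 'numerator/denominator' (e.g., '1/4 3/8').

Answer: 0/1 2/5

Derivation:
Step 1: interval [0/1, 1/1), width = 1/1 - 0/1 = 1/1
  'c': [0/1 + 1/1*0/1, 0/1 + 1/1*2/5) = [0/1, 2/5) <- contains code 1/5
  'd': [0/1 + 1/1*2/5, 0/1 + 1/1*3/5) = [2/5, 3/5)
  'b': [0/1 + 1/1*3/5, 0/1 + 1/1*1/1) = [3/5, 1/1)
  emit 'c', narrow to [0/1, 2/5)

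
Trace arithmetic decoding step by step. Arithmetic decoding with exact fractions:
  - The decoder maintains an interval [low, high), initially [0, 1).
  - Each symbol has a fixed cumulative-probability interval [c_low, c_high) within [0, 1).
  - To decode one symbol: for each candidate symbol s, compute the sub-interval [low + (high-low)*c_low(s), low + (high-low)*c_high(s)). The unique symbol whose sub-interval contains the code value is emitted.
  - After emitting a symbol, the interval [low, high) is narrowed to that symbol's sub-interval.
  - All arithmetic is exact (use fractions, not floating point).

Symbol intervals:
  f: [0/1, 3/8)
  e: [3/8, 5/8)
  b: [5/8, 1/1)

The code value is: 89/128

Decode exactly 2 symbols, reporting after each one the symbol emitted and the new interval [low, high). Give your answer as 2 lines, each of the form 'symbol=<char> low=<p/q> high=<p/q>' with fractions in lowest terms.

Answer: symbol=b low=5/8 high=1/1
symbol=f low=5/8 high=49/64

Derivation:
Step 1: interval [0/1, 1/1), width = 1/1 - 0/1 = 1/1
  'f': [0/1 + 1/1*0/1, 0/1 + 1/1*3/8) = [0/1, 3/8)
  'e': [0/1 + 1/1*3/8, 0/1 + 1/1*5/8) = [3/8, 5/8)
  'b': [0/1 + 1/1*5/8, 0/1 + 1/1*1/1) = [5/8, 1/1) <- contains code 89/128
  emit 'b', narrow to [5/8, 1/1)
Step 2: interval [5/8, 1/1), width = 1/1 - 5/8 = 3/8
  'f': [5/8 + 3/8*0/1, 5/8 + 3/8*3/8) = [5/8, 49/64) <- contains code 89/128
  'e': [5/8 + 3/8*3/8, 5/8 + 3/8*5/8) = [49/64, 55/64)
  'b': [5/8 + 3/8*5/8, 5/8 + 3/8*1/1) = [55/64, 1/1)
  emit 'f', narrow to [5/8, 49/64)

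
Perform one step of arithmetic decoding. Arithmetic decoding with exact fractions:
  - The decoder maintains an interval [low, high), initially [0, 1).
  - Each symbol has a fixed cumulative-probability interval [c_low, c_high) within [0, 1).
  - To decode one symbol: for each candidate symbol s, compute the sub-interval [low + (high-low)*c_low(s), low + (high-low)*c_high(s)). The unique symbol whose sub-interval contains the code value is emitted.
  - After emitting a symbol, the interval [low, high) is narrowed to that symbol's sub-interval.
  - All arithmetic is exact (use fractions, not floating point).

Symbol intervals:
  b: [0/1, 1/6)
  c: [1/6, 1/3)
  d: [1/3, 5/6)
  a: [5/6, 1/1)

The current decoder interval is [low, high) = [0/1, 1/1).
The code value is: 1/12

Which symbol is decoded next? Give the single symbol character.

Answer: b

Derivation:
Interval width = high − low = 1/1 − 0/1 = 1/1
Scaled code = (code − low) / width = (1/12 − 0/1) / 1/1 = 1/12
  b: [0/1, 1/6) ← scaled code falls here ✓
  c: [1/6, 1/3) 
  d: [1/3, 5/6) 
  a: [5/6, 1/1) 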